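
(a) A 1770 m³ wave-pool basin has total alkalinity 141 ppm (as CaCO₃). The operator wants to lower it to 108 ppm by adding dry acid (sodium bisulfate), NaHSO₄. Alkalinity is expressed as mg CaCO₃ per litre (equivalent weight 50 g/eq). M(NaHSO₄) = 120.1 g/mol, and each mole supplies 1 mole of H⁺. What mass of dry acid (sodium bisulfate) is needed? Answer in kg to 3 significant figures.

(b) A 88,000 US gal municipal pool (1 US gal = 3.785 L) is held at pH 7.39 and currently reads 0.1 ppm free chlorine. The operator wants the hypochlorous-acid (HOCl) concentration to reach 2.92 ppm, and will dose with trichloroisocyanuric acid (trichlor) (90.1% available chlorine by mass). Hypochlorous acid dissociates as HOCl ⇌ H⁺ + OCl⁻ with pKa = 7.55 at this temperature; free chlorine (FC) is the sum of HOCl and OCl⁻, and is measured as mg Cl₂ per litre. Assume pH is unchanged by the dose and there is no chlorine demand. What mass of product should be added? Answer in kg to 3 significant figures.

(a) Volume: 1770 m³ = 1,770,000 L.
(a) Alkalinity to neutralize: (141 − 108) = 33 mg/L as CaCO₃ × 1,770,000 L = 58,410 g as CaCO₃.
(a) Equivalents of H⁺ required: 58,410 ÷ 50 g/eq = 1168 eq = 1168 mol NaHSO₄.
(a) Mass of NaHSO₄: 1168 × 120.1 = 140,300 g.

(b) Volume: 88,000 US gal × 3.785 L/gal = 333,080 L.
(b) [OCl⁻]/[HOCl] = 10^(pH − pKa) = 10^(7.39 − 7.55) = 0.6918; fraction as HOCl = 1/(1 + 0.6918) = 0.5911.
(b) Free chlorine required for 2.92 ppm HOCl: 2.92 / 0.5911 = 4.94 ppm.
(b) FC to add: 4.94 − 0.1 = 4.84 mg/L as Cl₂.
(b) Cl₂ equivalent: 4.84 mg/L × 333,080 L = 1612 g.
(b) Product at 90.1% available Cl: 1612 / 0.901 = 1789 g.

(a) 140 kg; (b) 1.79 kg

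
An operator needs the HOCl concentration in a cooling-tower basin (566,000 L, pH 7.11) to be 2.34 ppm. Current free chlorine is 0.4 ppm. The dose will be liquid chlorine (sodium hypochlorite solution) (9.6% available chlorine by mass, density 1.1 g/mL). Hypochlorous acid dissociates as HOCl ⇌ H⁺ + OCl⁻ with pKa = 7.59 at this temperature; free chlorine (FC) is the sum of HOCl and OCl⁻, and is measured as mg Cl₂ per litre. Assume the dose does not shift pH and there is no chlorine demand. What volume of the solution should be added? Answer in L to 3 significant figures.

14.6 L

[OCl⁻]/[HOCl] = 10^(pH − pKa) = 10^(7.11 − 7.59) = 0.3311; fraction as HOCl = 1/(1 + 0.3311) = 0.7512.
Free chlorine required for 2.34 ppm HOCl: 2.34 / 0.7512 = 3.115 ppm.
FC to add: 3.115 − 0.4 = 2.715 mg/L as Cl₂.
Cl₂ equivalent: 2.715 mg/L × 566,000 L = 1537 g.
Product at 9.6% available Cl: 1537 / 0.096 = 16,010 g.
Volume: 16,010 g ÷ 1.1 g/mL = 14,550 mL.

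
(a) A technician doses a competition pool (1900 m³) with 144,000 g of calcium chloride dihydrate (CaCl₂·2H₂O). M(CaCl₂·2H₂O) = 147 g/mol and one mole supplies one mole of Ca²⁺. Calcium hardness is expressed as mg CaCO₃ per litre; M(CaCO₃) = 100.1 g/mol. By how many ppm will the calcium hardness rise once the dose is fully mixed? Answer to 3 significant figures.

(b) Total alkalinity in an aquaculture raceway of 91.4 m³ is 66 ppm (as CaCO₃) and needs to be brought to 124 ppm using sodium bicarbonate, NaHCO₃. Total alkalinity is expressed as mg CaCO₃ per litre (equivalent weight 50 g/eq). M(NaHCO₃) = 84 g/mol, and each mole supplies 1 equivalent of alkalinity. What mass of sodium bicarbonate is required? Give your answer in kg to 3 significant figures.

(a) 51.6 ppm; (b) 8.91 kg

(a) Volume: 1900 m³ = 1,900,000 L.
(a) Moles of Ca²⁺: 144,000 g ÷ 147 g/mol = 979.6 mol.
(a) As CaCO₃: 979.6 mol × 100.1 g/mol = 98,060 g.
(a) Rise: 98,060 g / 1,900,000 L × 1000 = 51.61 mg/L.

(b) Volume: 91.4 m³ = 91,400 L.
(b) Alkalinity to add: (124 − 66) = 58 mg/L as CaCO₃ × 91,400 L = 5301 g as CaCO₃.
(b) Equivalents: 5301 g ÷ 50 g/eq = 106 eq.
(b) NaHCO₃ supplies 1 eq per mole → 106 mol.
(b) Mass: 106 mol × 84 g/mol = 8906 g.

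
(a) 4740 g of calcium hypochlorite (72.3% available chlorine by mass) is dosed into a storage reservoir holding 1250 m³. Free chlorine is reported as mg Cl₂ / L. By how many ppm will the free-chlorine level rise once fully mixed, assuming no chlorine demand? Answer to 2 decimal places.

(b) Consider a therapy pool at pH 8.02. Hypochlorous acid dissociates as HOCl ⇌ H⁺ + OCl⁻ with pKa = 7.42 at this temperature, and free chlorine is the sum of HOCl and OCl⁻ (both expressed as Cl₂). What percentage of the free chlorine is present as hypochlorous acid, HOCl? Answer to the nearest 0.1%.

(a) Volume: 1250 m³ = 1,250,000 L.
(a) Available chlorine delivered: 4740 g × 0.723 = 3427 g as Cl₂.
(a) Concentration rise: 3427 g / 1,250,000 L = 2.742 mg/L = 2.74 ppm.

(b) [OCl⁻]/[HOCl] = 10^(pH − pKa) = 10^(8.02 − 7.42) = 10^0.60 = 3.981.
(b) Fraction as HOCl = 1 / (1 + 3.981) = 0.2008.

(a) 2.74 ppm; (b) 20.1%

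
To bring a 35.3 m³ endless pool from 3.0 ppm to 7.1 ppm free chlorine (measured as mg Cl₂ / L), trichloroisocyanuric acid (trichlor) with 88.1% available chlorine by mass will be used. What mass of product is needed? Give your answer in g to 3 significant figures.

164 g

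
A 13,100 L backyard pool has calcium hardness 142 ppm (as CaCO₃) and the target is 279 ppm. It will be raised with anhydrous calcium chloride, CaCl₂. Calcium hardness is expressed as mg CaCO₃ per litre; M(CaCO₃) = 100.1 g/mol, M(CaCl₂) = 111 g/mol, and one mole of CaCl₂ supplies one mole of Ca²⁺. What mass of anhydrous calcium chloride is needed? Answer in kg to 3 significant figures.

1.99 kg

Hardness to add: (279 − 142) = 137 mg/L as CaCO₃ × 13,100 L = 1795 g as CaCO₃.
Moles of Ca²⁺ (1 mol Ca²⁺ ≡ 1 mol CaCO₃): 1795 / 100.1 g/mol = 17.93 mol.
Mass of CaCl₂: 17.93 × 111 = 1990 g.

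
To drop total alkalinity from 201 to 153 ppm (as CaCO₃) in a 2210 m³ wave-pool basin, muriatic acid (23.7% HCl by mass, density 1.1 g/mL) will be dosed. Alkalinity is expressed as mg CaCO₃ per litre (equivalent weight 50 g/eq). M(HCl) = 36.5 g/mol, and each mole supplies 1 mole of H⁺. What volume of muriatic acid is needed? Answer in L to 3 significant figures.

297 L

Volume: 2210 m³ = 2,210,000 L.
Alkalinity to neutralize: (201 − 153) = 48 mg/L as CaCO₃ × 2,210,000 L = 106,100 g as CaCO₃.
Equivalents of H⁺ required: 106,100 ÷ 50 g/eq = 2122 eq = 2122 mol HCl.
Mass of HCl: 2122 × 36.5 = 77,440 g.
Mass of 23.7% solution: 77,440 / 0.237 = 326,700 g.
Volume: 326,700 g ÷ 1.1 g/mL = 297,000 mL.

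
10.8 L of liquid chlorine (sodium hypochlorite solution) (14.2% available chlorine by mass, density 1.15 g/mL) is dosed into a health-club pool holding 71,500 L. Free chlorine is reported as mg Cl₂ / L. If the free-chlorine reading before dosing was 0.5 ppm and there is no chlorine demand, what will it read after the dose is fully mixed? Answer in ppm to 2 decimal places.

25.17 ppm

Mass of solution: 10.8 L × 1000 mL/L × 1.15 g/mL = 12,420 g.
Available chlorine delivered: 12,420 g × 0.142 = 1764 g as Cl₂.
Concentration rise: 1764 g / 71,500 L = 24.67 mg/L = 24.67 ppm.
Final FC: 0.5 + 24.67 = 25.17 ppm.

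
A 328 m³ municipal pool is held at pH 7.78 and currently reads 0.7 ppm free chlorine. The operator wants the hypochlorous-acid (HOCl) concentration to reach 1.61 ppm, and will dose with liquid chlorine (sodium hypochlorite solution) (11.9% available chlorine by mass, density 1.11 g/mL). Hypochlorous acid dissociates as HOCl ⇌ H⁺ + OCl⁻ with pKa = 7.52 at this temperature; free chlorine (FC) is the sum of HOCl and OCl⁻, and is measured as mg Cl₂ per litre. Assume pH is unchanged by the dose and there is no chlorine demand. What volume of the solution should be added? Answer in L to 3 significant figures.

9.53 L

Volume: 328 m³ = 328,000 L.
[OCl⁻]/[HOCl] = 10^(pH − pKa) = 10^(7.78 − 7.52) = 1.82; fraction as HOCl = 1/(1 + 1.82) = 0.3546.
Free chlorine required for 1.61 ppm HOCl: 1.61 / 0.3546 = 4.54 ppm.
FC to add: 4.54 − 0.7 = 3.84 mg/L as Cl₂.
Cl₂ equivalent: 3.84 mg/L × 328,000 L = 1259 g.
Product at 11.9% available Cl: 1259 / 0.119 = 10,580 g.
Volume: 10,580 g ÷ 1.11 g/mL = 9535 mL.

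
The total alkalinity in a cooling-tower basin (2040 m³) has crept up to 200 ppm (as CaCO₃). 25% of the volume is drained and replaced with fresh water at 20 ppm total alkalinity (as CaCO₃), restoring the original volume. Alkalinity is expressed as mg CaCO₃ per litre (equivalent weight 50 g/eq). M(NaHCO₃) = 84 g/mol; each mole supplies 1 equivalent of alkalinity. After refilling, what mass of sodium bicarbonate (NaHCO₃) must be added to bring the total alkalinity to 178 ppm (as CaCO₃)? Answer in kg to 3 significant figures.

Volume: 2040 m³ = 2,040,000 L.
After draining 25% and refilling: 200 × 0.75 + 20 × 0.25 = 155 ppm.
Deficit to target: 178 − 155 = 23 mg/L.
As CaCO₃: 23 mg/L × 2,040,000 L = 46,920 g; ÷ 50 g/eq ÷ 1 = 938.4 mol NaHCO₃.
Mass: 938.4 × 84 = 78,830 g.

78.8 kg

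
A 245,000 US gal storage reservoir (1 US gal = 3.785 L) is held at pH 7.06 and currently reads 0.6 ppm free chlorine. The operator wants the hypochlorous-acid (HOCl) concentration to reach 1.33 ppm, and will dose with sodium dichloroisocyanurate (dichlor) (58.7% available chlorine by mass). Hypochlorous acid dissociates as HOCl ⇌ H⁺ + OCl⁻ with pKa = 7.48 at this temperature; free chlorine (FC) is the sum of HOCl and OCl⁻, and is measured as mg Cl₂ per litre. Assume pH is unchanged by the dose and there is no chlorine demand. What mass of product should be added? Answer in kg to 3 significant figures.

Volume: 245,000 US gal × 3.785 L/gal = 927,325 L.
[OCl⁻]/[HOCl] = 10^(pH − pKa) = 10^(7.06 − 7.48) = 0.3802; fraction as HOCl = 1/(1 + 0.3802) = 0.7245.
Free chlorine required for 1.33 ppm HOCl: 1.33 / 0.7245 = 1.836 ppm.
FC to add: 1.836 − 0.6 = 1.236 mg/L as Cl₂.
Cl₂ equivalent: 1.236 mg/L × 927,325 L = 1146 g.
Product at 58.7% available Cl: 1146 / 0.587 = 1952 g.

1.95 kg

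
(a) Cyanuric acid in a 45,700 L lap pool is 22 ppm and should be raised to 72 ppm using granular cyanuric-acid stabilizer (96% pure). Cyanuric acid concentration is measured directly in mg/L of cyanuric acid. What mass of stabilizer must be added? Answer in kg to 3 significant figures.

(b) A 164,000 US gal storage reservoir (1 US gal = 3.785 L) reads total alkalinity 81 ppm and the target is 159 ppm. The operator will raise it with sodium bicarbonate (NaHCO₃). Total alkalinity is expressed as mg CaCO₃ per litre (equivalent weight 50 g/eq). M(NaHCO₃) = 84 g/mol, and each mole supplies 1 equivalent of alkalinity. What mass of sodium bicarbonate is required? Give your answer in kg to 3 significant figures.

(a) 2.38 kg; (b) 81.3 kg

(a) CYA to add: (72 − 22) = 50 mg/L × 45,700 L = 2285 g cyanuric acid.
(a) At 96% purity: 2285 / 0.96 = 2380 g product.

(b) Volume: 164,000 US gal × 3.785 L/gal = 620,740 L.
(b) Alkalinity to add: (159 − 81) = 78 mg/L as CaCO₃ × 620,740 L = 48,420 g as CaCO₃.
(b) Equivalents: 48,420 g ÷ 50 g/eq = 968.4 eq.
(b) NaHCO₃ supplies 1 eq per mole → 968.4 mol.
(b) Mass: 968.4 mol × 84 g/mol = 81,340 g.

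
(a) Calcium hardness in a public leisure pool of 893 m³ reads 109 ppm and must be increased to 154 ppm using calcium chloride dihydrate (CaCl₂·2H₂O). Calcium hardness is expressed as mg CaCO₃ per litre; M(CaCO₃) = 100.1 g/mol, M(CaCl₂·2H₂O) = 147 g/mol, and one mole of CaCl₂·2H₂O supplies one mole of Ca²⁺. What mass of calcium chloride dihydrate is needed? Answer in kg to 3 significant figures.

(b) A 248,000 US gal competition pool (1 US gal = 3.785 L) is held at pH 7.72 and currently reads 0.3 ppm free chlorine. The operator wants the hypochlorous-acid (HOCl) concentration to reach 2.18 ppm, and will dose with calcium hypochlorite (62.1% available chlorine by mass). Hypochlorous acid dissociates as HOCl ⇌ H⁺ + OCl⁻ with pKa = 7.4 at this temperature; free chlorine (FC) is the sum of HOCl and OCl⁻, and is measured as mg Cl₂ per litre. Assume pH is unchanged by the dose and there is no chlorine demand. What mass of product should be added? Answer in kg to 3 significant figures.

(a) Volume: 893 m³ = 893,000 L.
(a) Hardness to add: (154 − 109) = 45 mg/L as CaCO₃ × 893,000 L = 40,180 g as CaCO₃.
(a) Moles of Ca²⁺ (1 mol Ca²⁺ ≡ 1 mol CaCO₃): 40,180 / 100.1 g/mol = 401.4 mol.
(a) Mass of CaCl₂·2H₂O: 401.4 × 147 = 59,010 g.

(b) Volume: 248,000 US gal × 3.785 L/gal = 938,680 L.
(b) [OCl⁻]/[HOCl] = 10^(pH − pKa) = 10^(7.72 − 7.4) = 2.089; fraction as HOCl = 1/(1 + 2.089) = 0.3237.
(b) Free chlorine required for 2.18 ppm HOCl: 2.18 / 0.3237 = 6.735 ppm.
(b) FC to add: 6.735 − 0.3 = 6.435 mg/L as Cl₂.
(b) Cl₂ equivalent: 6.435 mg/L × 938,680 L = 6040 g.
(b) Product at 62.1% available Cl: 6040 / 0.621 = 9726 g.

(a) 59.0 kg; (b) 9.73 kg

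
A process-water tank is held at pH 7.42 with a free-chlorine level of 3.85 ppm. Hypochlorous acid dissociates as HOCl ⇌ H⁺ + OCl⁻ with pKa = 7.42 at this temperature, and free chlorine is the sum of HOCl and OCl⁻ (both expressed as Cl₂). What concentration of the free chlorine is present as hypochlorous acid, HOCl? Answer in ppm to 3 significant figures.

1.93 ppm

[OCl⁻]/[HOCl] = 10^(pH − pKa) = 10^(7.42 − 7.42) = 10^0.00 = 1.
Fraction as HOCl = 1 / (1 + 1) = 0.5.
HOCl = 0.5 × 3.85 ppm = 1.925 ppm.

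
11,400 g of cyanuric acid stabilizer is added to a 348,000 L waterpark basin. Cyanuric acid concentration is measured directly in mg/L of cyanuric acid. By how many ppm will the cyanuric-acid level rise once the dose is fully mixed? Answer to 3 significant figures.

Rise: 11,400 g / 348,000 L × 1000 = 32.76 mg/L.

32.8 ppm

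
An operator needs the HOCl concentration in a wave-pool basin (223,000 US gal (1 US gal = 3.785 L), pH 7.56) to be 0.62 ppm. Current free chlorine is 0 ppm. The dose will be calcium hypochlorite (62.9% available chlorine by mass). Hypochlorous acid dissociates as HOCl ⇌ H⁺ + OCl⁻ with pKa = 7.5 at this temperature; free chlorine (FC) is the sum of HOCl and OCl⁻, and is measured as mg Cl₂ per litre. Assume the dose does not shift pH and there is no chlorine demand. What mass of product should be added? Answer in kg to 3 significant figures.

1.79 kg

Volume: 223,000 US gal × 3.785 L/gal = 844,055 L.
[OCl⁻]/[HOCl] = 10^(pH − pKa) = 10^(7.56 − 7.5) = 1.148; fraction as HOCl = 1/(1 + 1.148) = 0.4655.
Free chlorine required for 0.62 ppm HOCl: 0.62 / 0.4655 = 1.332 ppm.
FC to add: 1.332 − 0 = 1.332 mg/L as Cl₂.
Cl₂ equivalent: 1.332 mg/L × 844,055 L = 1124 g.
Product at 62.9% available Cl: 1124 / 0.629 = 1787 g.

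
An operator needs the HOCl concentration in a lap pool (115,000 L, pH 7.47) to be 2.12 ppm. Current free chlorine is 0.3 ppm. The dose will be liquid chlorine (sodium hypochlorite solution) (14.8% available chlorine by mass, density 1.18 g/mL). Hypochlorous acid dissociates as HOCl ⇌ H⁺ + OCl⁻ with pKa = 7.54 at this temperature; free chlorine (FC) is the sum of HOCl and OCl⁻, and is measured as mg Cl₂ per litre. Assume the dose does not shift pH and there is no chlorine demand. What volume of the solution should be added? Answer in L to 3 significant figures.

2.39 L

[OCl⁻]/[HOCl] = 10^(pH − pKa) = 10^(7.47 − 7.54) = 0.8511; fraction as HOCl = 1/(1 + 0.8511) = 0.5402.
Free chlorine required for 2.12 ppm HOCl: 2.12 / 0.5402 = 3.924 ppm.
FC to add: 3.924 − 0.3 = 3.624 mg/L as Cl₂.
Cl₂ equivalent: 3.624 mg/L × 115,000 L = 416.8 g.
Product at 14.8% available Cl: 416.8 / 0.148 = 2816 g.
Volume: 2816 g ÷ 1.18 g/mL = 2387 mL.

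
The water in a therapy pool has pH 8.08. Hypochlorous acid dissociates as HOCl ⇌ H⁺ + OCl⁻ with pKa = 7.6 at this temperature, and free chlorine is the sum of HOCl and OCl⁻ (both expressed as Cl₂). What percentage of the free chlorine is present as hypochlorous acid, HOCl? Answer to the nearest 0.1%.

24.9%

[OCl⁻]/[HOCl] = 10^(pH − pKa) = 10^(8.08 − 7.6) = 10^0.48 = 3.02.
Fraction as HOCl = 1 / (1 + 3.02) = 0.2488.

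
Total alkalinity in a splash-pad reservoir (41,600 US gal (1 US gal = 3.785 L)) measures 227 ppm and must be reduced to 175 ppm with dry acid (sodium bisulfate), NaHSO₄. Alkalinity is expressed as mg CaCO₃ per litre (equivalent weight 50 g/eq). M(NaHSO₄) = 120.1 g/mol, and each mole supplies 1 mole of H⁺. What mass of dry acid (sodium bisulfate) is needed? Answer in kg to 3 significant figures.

19.7 kg

Volume: 41,600 US gal × 3.785 L/gal = 157,456 L.
Alkalinity to neutralize: (227 − 175) = 52 mg/L as CaCO₃ × 157,456 L = 8188 g as CaCO₃.
Equivalents of H⁺ required: 8188 ÷ 50 g/eq = 163.8 eq = 163.8 mol NaHSO₄.
Mass of NaHSO₄: 163.8 × 120.1 = 19,670 g.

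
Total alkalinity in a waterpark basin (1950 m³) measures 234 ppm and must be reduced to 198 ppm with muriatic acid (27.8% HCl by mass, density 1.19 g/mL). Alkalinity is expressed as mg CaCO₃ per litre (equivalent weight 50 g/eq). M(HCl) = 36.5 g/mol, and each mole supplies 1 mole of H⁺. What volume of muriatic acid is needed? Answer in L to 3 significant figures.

Volume: 1950 m³ = 1,950,000 L.
Alkalinity to neutralize: (234 − 198) = 36 mg/L as CaCO₃ × 1,950,000 L = 70,200 g as CaCO₃.
Equivalents of H⁺ required: 70,200 ÷ 50 g/eq = 1404 eq = 1404 mol HCl.
Mass of HCl: 1404 × 36.5 = 51,250 g.
Mass of 27.8% solution: 51,250 / 0.278 = 184,300 g.
Volume: 184,300 g ÷ 1.19 g/mL = 154,900 mL.

155 L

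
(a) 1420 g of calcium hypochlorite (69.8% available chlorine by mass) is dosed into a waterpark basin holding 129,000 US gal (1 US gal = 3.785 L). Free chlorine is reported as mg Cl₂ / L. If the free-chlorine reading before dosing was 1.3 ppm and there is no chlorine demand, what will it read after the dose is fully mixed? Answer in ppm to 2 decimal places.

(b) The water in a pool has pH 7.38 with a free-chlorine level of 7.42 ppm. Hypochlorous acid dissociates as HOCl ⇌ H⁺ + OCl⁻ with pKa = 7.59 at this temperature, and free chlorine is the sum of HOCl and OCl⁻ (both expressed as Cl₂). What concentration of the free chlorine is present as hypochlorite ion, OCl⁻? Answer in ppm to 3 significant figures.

(a) 3.33 ppm; (b) 2.83 ppm

(a) Volume: 129,000 US gal × 3.785 L/gal = 488,265 L.
(a) Available chlorine delivered: 1420 g × 0.698 = 991.2 g as Cl₂.
(a) Concentration rise: 991.2 g / 488,265 L = 2.03 mg/L = 2.03 ppm.
(a) Final FC: 1.3 + 2.03 = 3.33 ppm.

(b) [OCl⁻]/[HOCl] = 10^(pH − pKa) = 10^(7.38 − 7.59) = 10^-0.21 = 0.6166.
(b) Fraction as HOCl = 1 / (1 + 0.6166) = 0.6186.
(b) OCl⁻ = (1 − 0.6186) × 7.42 ppm = 2.83 ppm.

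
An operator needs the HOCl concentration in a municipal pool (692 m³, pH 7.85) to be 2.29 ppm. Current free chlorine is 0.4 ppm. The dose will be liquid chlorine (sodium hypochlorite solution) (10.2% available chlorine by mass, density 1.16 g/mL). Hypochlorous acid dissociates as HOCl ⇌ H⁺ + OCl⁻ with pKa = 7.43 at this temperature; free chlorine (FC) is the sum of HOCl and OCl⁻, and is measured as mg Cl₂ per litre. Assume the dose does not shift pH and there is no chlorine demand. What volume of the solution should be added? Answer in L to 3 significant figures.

Volume: 692 m³ = 692,000 L.
[OCl⁻]/[HOCl] = 10^(pH − pKa) = 10^(7.85 − 7.43) = 2.63; fraction as HOCl = 1/(1 + 2.63) = 0.2755.
Free chlorine required for 2.29 ppm HOCl: 2.29 / 0.2755 = 8.313 ppm.
FC to add: 8.313 − 0.4 = 7.913 mg/L as Cl₂.
Cl₂ equivalent: 7.913 mg/L × 692,000 L = 5476 g.
Product at 10.2% available Cl: 5476 / 0.102 = 53,690 g.
Volume: 53,690 g ÷ 1.16 g/mL = 46,280 mL.

46.3 L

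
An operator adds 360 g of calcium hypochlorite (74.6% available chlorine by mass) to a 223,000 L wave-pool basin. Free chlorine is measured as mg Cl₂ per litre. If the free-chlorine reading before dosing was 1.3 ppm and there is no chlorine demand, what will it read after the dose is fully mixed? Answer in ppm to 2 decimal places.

2.50 ppm

Available chlorine delivered: 360 g × 0.746 = 268.6 g as Cl₂.
Concentration rise: 268.6 g / 223,000 L = 1.204 mg/L = 1.20 ppm.
Final FC: 1.3 + 1.20 = 2.50 ppm.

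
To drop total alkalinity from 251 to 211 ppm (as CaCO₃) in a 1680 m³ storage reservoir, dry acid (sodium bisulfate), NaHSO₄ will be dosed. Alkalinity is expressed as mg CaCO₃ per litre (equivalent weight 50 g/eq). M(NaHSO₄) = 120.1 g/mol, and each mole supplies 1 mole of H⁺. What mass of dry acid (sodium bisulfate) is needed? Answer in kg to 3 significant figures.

161 kg

Volume: 1680 m³ = 1,680,000 L.
Alkalinity to neutralize: (251 − 211) = 40 mg/L as CaCO₃ × 1,680,000 L = 67,200 g as CaCO₃.
Equivalents of H⁺ required: 67,200 ÷ 50 g/eq = 1344 eq = 1344 mol NaHSO₄.
Mass of NaHSO₄: 1344 × 120.1 = 161,400 g.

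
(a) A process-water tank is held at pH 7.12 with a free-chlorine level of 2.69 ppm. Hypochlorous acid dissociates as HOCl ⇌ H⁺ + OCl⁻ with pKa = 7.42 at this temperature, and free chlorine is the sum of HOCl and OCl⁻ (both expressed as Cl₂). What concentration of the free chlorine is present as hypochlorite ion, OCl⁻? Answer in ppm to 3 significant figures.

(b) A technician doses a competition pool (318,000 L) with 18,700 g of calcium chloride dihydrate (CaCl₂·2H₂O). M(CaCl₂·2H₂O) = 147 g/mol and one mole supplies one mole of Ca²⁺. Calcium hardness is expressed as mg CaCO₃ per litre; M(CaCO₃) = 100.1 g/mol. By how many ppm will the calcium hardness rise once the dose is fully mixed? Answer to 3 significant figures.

(a) 0.898 ppm; (b) 40.0 ppm

(a) [OCl⁻]/[HOCl] = 10^(pH − pKa) = 10^(7.12 − 7.42) = 10^-0.30 = 0.5012.
(a) Fraction as HOCl = 1 / (1 + 0.5012) = 0.6661.
(a) OCl⁻ = (1 − 0.6661) × 2.69 ppm = 0.8981 ppm.

(b) Moles of Ca²⁺: 18,700 g ÷ 147 g/mol = 127.2 mol.
(b) As CaCO₃: 127.2 mol × 100.1 g/mol = 12,730 g.
(b) Rise: 12,730 g / 318,000 L × 1000 = 40.04 mg/L.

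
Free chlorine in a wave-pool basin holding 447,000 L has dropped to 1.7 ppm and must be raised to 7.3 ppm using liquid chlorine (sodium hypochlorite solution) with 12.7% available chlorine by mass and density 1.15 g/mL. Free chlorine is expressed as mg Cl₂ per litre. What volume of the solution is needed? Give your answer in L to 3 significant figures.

17.1 L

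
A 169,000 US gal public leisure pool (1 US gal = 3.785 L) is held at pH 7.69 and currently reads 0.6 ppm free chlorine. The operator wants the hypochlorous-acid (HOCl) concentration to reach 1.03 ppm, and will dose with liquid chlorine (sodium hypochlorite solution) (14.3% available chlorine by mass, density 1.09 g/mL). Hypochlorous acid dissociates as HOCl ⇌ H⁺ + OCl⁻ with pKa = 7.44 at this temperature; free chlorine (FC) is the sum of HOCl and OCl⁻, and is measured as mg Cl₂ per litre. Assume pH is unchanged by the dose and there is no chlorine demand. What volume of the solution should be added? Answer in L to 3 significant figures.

Volume: 169,000 US gal × 3.785 L/gal = 639,665 L.
[OCl⁻]/[HOCl] = 10^(pH − pKa) = 10^(7.69 − 7.44) = 1.778; fraction as HOCl = 1/(1 + 1.778) = 0.3599.
Free chlorine required for 1.03 ppm HOCl: 1.03 / 0.3599 = 2.862 ppm.
FC to add: 2.862 − 0.6 = 2.262 mg/L as Cl₂.
Cl₂ equivalent: 2.262 mg/L × 639,665 L = 1447 g.
Product at 14.3% available Cl: 1447 / 0.143 = 10,120 g.
Volume: 10,120 g ÷ 1.09 g/mL = 9281 mL.

9.28 L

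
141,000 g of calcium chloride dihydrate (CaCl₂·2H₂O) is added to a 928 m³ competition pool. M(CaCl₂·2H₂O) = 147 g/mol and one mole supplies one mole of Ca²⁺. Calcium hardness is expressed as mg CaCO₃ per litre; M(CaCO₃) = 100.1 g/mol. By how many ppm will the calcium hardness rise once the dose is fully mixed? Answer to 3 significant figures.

103 ppm

Volume: 928 m³ = 928,000 L.
Moles of Ca²⁺: 141,000 g ÷ 147 g/mol = 959.2 mol.
As CaCO₃: 959.2 mol × 100.1 g/mol = 96,010 g.
Rise: 96,010 g / 928,000 L × 1000 = 103.5 mg/L.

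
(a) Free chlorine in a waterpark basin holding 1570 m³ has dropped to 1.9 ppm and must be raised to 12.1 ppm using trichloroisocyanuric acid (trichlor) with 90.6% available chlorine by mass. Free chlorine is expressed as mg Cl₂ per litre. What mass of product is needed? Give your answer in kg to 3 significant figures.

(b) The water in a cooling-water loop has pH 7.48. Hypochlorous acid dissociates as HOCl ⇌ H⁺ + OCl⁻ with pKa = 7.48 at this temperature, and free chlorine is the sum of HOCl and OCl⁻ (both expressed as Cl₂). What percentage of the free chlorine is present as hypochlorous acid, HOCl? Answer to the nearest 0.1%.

(a) 17.7 kg; (b) 50.0%

(a) Volume: 1570 m³ = 1,570,000 L.
(a) Chlorine deficit: 12.1 − 1.9 = 10.2 ppm = 10.2 mg/L as Cl₂.
(a) Cl₂ equivalent needed: 10.2 mg/L × 1,570,000 L = 16,010,000 mg = 16,010 g.
(a) Product at 90.6% available chlorine: 16,010 / 0.906 = 17,680 g.

(b) [OCl⁻]/[HOCl] = 10^(pH − pKa) = 10^(7.48 − 7.48) = 10^0.00 = 1.
(b) Fraction as HOCl = 1 / (1 + 1) = 0.5.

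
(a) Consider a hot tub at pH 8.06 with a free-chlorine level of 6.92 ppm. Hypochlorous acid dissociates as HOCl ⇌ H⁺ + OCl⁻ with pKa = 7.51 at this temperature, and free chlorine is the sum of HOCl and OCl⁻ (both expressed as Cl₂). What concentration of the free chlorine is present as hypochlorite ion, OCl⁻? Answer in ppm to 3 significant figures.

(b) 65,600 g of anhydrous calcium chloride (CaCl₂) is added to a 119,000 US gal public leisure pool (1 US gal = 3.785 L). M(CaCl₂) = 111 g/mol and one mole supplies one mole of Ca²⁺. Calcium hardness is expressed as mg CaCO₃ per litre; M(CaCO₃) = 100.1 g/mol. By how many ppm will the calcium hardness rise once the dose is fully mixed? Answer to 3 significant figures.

(a) [OCl⁻]/[HOCl] = 10^(pH − pKa) = 10^(8.06 − 7.51) = 10^0.55 = 3.548.
(a) Fraction as HOCl = 1 / (1 + 3.548) = 0.2199.
(a) OCl⁻ = (1 − 0.2199) × 6.92 ppm = 5.398 ppm.

(b) Volume: 119,000 US gal × 3.785 L/gal = 450,415 L.
(b) Moles of Ca²⁺: 65,600 g ÷ 111 g/mol = 591 mol.
(b) As CaCO₃: 591 mol × 100.1 g/mol = 59,160 g.
(b) Rise: 59,160 g / 450,415 L × 1000 = 131.3 mg/L.

(a) 5.40 ppm; (b) 131 ppm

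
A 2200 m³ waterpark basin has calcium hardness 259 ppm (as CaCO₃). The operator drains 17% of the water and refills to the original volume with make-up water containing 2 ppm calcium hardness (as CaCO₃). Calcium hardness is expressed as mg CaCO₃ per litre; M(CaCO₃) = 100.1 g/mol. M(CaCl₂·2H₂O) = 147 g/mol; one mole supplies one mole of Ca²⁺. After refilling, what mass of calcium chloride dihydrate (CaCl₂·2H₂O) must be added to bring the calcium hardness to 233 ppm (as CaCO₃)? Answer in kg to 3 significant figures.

Volume: 2200 m³ = 2,200,000 L.
After draining 17% and refilling: 259 × 0.83 + 2 × 0.17 = 215.31 ppm.
Deficit to target: 233 − 215.31 = 17.69 mg/L.
As CaCO₃: 17.69 mg/L × 2,200,000 L = 38,920 g; ÷ 100.1 = 388.8 mol Ca²⁺.
Mass: 388.8 × 147 = 57,150 g.

57.2 kg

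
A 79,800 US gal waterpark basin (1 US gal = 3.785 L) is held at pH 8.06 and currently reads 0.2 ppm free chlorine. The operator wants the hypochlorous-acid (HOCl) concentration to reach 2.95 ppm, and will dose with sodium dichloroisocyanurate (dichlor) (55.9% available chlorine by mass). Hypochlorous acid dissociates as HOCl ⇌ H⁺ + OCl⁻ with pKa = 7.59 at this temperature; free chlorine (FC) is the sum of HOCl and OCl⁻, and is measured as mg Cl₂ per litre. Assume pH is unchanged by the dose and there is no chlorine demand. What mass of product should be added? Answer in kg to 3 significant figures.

6.19 kg

Volume: 79,800 US gal × 3.785 L/gal = 302,043 L.
[OCl⁻]/[HOCl] = 10^(pH − pKa) = 10^(8.06 − 7.59) = 2.951; fraction as HOCl = 1/(1 + 2.951) = 0.2531.
Free chlorine required for 2.95 ppm HOCl: 2.95 / 0.2531 = 11.66 ppm.
FC to add: 11.66 − 0.2 = 11.46 mg/L as Cl₂.
Cl₂ equivalent: 11.46 mg/L × 302,043 L = 3460 g.
Product at 55.9% available Cl: 3460 / 0.559 = 6190 g.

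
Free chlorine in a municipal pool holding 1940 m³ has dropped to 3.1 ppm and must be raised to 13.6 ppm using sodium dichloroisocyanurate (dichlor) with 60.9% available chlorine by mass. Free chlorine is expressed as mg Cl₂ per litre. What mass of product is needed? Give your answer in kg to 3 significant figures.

33.4 kg

Volume: 1940 m³ = 1,940,000 L.
Chlorine deficit: 13.6 − 3.1 = 10.5 ppm = 10.5 mg/L as Cl₂.
Cl₂ equivalent needed: 10.5 mg/L × 1,940,000 L = 20,370,000 mg = 20,370 g.
Product at 60.9% available chlorine: 20,370 / 0.609 = 33,450 g.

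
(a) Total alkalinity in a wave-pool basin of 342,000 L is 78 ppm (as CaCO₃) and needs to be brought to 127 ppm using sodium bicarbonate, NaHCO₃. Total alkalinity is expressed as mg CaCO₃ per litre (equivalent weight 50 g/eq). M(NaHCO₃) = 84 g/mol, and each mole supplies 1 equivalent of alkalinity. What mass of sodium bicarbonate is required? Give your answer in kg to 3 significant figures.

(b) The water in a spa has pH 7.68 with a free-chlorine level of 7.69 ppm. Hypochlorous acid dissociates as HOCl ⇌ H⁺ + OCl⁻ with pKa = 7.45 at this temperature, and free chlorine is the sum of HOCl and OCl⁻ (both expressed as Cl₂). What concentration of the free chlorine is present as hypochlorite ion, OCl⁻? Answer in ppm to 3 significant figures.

(a) 28.2 kg; (b) 4.84 ppm

(a) Alkalinity to add: (127 − 78) = 49 mg/L as CaCO₃ × 342,000 L = 16,760 g as CaCO₃.
(a) Equivalents: 16,760 g ÷ 50 g/eq = 335.2 eq.
(a) NaHCO₃ supplies 1 eq per mole → 335.2 mol.
(a) Mass: 335.2 mol × 84 g/mol = 28,150 g.

(b) [OCl⁻]/[HOCl] = 10^(pH − pKa) = 10^(7.68 − 7.45) = 10^0.23 = 1.698.
(b) Fraction as HOCl = 1 / (1 + 1.698) = 0.3706.
(b) OCl⁻ = (1 − 0.3706) × 7.69 ppm = 4.84 ppm.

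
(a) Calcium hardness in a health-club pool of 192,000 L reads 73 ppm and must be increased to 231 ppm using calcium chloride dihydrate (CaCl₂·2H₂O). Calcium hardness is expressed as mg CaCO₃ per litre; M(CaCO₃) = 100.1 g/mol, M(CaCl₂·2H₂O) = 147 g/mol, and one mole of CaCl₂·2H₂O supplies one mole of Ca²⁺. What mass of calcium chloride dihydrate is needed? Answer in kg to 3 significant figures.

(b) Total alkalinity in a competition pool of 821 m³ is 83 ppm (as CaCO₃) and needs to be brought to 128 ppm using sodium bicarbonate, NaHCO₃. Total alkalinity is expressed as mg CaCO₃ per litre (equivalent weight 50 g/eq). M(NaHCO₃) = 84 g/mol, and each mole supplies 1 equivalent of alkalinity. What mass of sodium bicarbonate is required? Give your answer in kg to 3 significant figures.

(a) 44.5 kg; (b) 62.1 kg

(a) Hardness to add: (231 − 73) = 158 mg/L as CaCO₃ × 192,000 L = 30,340 g as CaCO₃.
(a) Moles of Ca²⁺ (1 mol Ca²⁺ ≡ 1 mol CaCO₃): 30,340 / 100.1 g/mol = 303.1 mol.
(a) Mass of CaCl₂·2H₂O: 303.1 × 147 = 44,550 g.

(b) Volume: 821 m³ = 821,000 L.
(b) Alkalinity to add: (128 − 83) = 45 mg/L as CaCO₃ × 821,000 L = 36,940 g as CaCO₃.
(b) Equivalents: 36,940 g ÷ 50 g/eq = 738.9 eq.
(b) NaHCO₃ supplies 1 eq per mole → 738.9 mol.
(b) Mass: 738.9 mol × 84 g/mol = 62,070 g.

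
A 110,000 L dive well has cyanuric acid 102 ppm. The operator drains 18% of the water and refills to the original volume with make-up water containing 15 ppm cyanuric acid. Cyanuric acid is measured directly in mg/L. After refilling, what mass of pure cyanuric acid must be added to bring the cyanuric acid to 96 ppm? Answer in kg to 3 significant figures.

After draining 18% and refilling: 102 × 0.82 + 15 × 0.18 = 86.34 ppm.
Deficit to target: 96 − 86.34 = 9.66 mg/L.
Mass: 9.66 mg/L × 110,000 L = 1063 g cyanuric acid.

1.06 kg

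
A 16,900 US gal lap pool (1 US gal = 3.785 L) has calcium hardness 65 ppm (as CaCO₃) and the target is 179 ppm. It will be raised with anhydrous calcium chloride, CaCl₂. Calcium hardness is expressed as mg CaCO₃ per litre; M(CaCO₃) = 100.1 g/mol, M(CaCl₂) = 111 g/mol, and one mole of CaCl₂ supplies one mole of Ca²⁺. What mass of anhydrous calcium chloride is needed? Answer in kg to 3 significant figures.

Volume: 16,900 US gal × 3.785 L/gal = 63,966 L.
Hardness to add: (179 − 65) = 114 mg/L as CaCO₃ × 63,966 L = 7292 g as CaCO₃.
Moles of Ca²⁺ (1 mol Ca²⁺ ≡ 1 mol CaCO₃): 7292 / 100.1 g/mol = 72.85 mol.
Mass of CaCl₂: 72.85 × 111 = 8086 g.

8.09 kg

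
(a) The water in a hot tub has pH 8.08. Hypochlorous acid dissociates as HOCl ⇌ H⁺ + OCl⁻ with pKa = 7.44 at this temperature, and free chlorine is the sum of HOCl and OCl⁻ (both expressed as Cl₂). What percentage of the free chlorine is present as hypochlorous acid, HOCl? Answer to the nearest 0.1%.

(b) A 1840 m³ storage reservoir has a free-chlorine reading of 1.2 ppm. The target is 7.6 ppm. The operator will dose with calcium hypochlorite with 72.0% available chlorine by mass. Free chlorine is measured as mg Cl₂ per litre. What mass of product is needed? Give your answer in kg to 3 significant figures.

(a) 18.6%; (b) 16.4 kg

(a) [OCl⁻]/[HOCl] = 10^(pH − pKa) = 10^(8.08 − 7.44) = 10^0.64 = 4.365.
(a) Fraction as HOCl = 1 / (1 + 4.365) = 0.1864.

(b) Volume: 1840 m³ = 1,840,000 L.
(b) Chlorine deficit: 7.6 − 1.2 = 6.4 ppm = 6.4 mg/L as Cl₂.
(b) Cl₂ equivalent needed: 6.4 mg/L × 1,840,000 L = 11,780,000 mg = 11,780 g.
(b) Product at 72.0% available chlorine: 11,780 / 0.72 = 16,360 g.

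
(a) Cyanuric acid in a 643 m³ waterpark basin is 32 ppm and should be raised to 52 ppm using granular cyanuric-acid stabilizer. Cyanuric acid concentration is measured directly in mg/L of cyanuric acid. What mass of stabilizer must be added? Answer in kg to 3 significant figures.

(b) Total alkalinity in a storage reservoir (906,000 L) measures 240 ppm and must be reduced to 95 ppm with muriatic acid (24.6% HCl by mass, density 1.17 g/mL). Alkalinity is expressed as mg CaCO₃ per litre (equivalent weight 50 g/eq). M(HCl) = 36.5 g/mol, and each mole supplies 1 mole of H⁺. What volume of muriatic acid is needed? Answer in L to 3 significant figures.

(a) 12.9 kg; (b) 333 L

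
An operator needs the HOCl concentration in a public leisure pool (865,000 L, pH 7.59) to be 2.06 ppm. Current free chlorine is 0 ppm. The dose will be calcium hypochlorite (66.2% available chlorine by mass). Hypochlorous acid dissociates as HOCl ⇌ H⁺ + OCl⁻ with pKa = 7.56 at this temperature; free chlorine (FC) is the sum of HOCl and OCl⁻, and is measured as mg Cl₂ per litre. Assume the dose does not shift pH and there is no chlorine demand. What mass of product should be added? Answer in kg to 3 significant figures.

[OCl⁻]/[HOCl] = 10^(pH − pKa) = 10^(7.59 − 7.56) = 1.072; fraction as HOCl = 1/(1 + 1.072) = 0.4827.
Free chlorine required for 2.06 ppm HOCl: 2.06 / 0.4827 = 4.267 ppm.
FC to add: 4.267 − 0 = 4.267 mg/L as Cl₂.
Cl₂ equivalent: 4.267 mg/L × 865,000 L = 3691 g.
Product at 66.2% available Cl: 3691 / 0.662 = 5576 g.

5.58 kg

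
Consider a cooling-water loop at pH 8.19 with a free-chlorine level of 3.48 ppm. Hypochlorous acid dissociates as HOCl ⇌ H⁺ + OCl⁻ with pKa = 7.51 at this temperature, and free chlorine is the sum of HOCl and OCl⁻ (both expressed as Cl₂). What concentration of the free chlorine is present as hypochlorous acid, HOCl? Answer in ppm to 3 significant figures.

0.601 ppm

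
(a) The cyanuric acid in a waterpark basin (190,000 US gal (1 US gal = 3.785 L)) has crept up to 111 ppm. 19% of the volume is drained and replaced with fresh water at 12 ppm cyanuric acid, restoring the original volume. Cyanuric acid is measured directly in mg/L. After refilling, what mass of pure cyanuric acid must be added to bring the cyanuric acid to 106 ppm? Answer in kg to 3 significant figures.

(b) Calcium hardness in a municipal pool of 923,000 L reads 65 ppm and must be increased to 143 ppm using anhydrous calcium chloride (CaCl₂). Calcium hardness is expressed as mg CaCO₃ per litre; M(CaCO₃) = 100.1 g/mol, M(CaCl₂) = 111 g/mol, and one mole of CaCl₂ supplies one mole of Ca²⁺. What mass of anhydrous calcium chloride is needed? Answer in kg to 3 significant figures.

(a) Volume: 190,000 US gal × 3.785 L/gal = 719,150 L.
(a) After draining 19% and refilling: 111 × 0.81 + 12 × 0.19 = 92.19 ppm.
(a) Deficit to target: 106 − 92.19 = 13.81 mg/L.
(a) Mass: 13.81 mg/L × 719,150 L = 9931 g cyanuric acid.

(b) Hardness to add: (143 − 65) = 78 mg/L as CaCO₃ × 923,000 L = 71,990 g as CaCO₃.
(b) Moles of Ca²⁺ (1 mol Ca²⁺ ≡ 1 mol CaCO₃): 71,990 / 100.1 g/mol = 719.2 mol.
(b) Mass of CaCl₂: 719.2 × 111 = 79,830 g.

(a) 9.93 kg; (b) 79.8 kg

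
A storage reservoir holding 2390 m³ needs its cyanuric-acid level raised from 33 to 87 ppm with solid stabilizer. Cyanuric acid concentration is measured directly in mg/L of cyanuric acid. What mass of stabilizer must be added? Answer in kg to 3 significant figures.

129 kg

Volume: 2390 m³ = 2,390,000 L.
CYA to add: (87 − 33) = 54 mg/L × 2,390,000 L = 129,100 g cyanuric acid.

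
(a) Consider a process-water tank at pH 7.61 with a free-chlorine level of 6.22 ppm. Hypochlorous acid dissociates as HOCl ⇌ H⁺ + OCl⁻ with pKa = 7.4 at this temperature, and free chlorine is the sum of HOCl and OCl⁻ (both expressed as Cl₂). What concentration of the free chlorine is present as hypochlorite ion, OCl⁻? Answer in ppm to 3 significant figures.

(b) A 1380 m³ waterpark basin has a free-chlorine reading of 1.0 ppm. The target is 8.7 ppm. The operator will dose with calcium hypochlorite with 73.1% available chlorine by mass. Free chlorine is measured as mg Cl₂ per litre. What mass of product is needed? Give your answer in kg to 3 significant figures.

(a) [OCl⁻]/[HOCl] = 10^(pH − pKa) = 10^(7.61 − 7.4) = 10^0.21 = 1.622.
(a) Fraction as HOCl = 1 / (1 + 1.622) = 0.3814.
(a) OCl⁻ = (1 − 0.3814) × 6.22 ppm = 3.848 ppm.

(b) Volume: 1380 m³ = 1,380,000 L.
(b) Chlorine deficit: 8.7 − 1.0 = 7.7 ppm = 7.7 mg/L as Cl₂.
(b) Cl₂ equivalent needed: 7.7 mg/L × 1,380,000 L = 10,630,000 mg = 10,630 g.
(b) Product at 73.1% available chlorine: 10,630 / 0.731 = 14,540 g.

(a) 3.85 ppm; (b) 14.5 kg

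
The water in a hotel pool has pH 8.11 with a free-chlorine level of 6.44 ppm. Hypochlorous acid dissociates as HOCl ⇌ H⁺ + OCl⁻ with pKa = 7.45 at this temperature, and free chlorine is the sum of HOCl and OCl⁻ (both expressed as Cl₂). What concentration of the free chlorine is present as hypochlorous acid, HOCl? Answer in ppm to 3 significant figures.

1.16 ppm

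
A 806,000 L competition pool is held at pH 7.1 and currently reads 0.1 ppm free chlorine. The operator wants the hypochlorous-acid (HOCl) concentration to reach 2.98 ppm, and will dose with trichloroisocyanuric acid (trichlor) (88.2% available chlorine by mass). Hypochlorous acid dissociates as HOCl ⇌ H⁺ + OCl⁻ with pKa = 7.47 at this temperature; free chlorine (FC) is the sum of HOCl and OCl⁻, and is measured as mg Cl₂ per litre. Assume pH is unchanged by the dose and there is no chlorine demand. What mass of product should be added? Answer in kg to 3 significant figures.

[OCl⁻]/[HOCl] = 10^(pH − pKa) = 10^(7.1 − 7.47) = 0.4266; fraction as HOCl = 1/(1 + 0.4266) = 0.701.
Free chlorine required for 2.98 ppm HOCl: 2.98 / 0.701 = 4.251 ppm.
FC to add: 4.251 − 0.1 = 4.151 mg/L as Cl₂.
Cl₂ equivalent: 4.151 mg/L × 806,000 L = 3346 g.
Product at 88.2% available Cl: 3346 / 0.882 = 3794 g.

3.79 kg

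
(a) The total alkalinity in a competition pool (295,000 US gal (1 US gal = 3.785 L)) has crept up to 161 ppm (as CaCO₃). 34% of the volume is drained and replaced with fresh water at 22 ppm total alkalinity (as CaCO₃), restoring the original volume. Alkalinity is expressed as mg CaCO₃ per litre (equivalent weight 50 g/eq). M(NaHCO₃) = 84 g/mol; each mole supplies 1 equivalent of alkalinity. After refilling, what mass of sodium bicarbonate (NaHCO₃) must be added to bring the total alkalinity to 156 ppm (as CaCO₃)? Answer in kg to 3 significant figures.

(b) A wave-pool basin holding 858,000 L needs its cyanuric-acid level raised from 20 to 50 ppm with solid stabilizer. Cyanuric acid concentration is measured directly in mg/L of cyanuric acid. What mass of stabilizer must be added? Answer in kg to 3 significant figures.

(a) Volume: 295,000 US gal × 3.785 L/gal = 1,116,575 L.
(a) After draining 34% and refilling: 161 × 0.66 + 22 × 0.34 = 113.74 ppm.
(a) Deficit to target: 156 − 113.74 = 42.26 mg/L.
(a) As CaCO₃: 42.26 mg/L × 1,116,575 L = 47,190 g; ÷ 50 g/eq ÷ 1 = 943.7 mol NaHCO₃.
(a) Mass: 943.7 × 84 = 79,270 g.

(b) CYA to add: (50 − 20) = 30 mg/L × 858,000 L = 25,740 g cyanuric acid.

(a) 79.3 kg; (b) 25.7 kg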